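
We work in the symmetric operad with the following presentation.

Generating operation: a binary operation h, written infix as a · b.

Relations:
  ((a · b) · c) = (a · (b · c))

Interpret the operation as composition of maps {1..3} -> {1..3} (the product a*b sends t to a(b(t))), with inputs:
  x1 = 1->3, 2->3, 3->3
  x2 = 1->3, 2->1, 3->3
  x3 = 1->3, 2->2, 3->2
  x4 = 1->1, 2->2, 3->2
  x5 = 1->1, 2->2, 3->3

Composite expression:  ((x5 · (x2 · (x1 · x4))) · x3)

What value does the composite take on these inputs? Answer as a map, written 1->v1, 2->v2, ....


(x1 · x4) = 1->3, 2->3, 3->3
(x2 · (x1 · x4)) = 1->3, 2->3, 3->3
(x5 · (x2 · (x1 · x4))) = 1->3, 2->3, 3->3
((x5 · (x2 · (x1 · x4))) · x3) = 1->3, 2->3, 3->3

1->3, 2->3, 3->3


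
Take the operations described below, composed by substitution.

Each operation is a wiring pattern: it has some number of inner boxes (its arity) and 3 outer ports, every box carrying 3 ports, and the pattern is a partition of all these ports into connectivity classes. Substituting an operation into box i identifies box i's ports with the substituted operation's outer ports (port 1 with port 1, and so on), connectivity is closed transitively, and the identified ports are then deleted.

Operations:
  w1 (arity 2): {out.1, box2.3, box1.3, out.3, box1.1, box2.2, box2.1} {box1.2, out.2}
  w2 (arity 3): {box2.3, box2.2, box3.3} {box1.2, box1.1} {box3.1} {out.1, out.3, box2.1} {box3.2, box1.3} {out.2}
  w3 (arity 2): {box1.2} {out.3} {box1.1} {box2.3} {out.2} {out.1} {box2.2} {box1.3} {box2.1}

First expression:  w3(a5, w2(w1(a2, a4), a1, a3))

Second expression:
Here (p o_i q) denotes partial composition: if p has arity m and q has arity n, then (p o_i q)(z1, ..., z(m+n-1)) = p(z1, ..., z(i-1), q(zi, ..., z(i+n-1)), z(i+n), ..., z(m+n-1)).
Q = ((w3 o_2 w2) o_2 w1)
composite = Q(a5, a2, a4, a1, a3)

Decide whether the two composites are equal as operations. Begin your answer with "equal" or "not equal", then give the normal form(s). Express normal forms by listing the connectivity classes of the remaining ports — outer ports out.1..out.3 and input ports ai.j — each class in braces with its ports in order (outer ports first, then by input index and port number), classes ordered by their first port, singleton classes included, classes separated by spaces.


equal; the common form is {out.1} {out.2} {out.3} {a1.1} {a1.2, a1.3, a3.3} {a2.1, a2.2, a2.3, a3.2, a4.1, a4.2, a4.3} {a3.1} {a5.1} {a5.2} {a5.3}


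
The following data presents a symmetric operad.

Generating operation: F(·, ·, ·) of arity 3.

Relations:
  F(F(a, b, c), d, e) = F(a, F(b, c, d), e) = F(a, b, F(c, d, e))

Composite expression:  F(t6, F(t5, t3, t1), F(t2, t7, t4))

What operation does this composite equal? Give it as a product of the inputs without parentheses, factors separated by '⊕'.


Under associativity of F, the answer is the t's in reading order.
F(t5, t3, t1) linearizes to t5 ⊕ t3 ⊕ t1
F(t2, t7, t4) linearizes to t2 ⊕ t7 ⊕ t4
F(t6, F(t5, t3, t1), F(t2, t7, t4)) linearizes to t6 ⊕ t5 ⊕ t3 ⊕ t1 ⊕ t2 ⊕ t7 ⊕ t4

t6 ⊕ t5 ⊕ t3 ⊕ t1 ⊕ t2 ⊕ t7 ⊕ t4


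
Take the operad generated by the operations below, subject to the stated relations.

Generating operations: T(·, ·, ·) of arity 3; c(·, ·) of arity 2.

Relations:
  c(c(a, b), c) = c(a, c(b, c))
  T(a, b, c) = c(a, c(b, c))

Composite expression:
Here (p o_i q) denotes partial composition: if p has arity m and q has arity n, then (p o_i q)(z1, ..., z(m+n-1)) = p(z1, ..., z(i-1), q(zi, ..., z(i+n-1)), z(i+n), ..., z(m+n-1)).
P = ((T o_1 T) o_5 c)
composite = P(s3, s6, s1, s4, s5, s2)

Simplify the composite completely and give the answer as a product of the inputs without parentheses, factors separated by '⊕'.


s3 ⊕ s6 ⊕ s1 ⊕ s4 ⊕ s5 ⊕ s2

Key point: T is associative — brackets drop, the s-order remains.
T(s3, s6, s1) linearizes to s3 ⊕ s6 ⊕ s1
c(s5, s2) linearizes to s5 ⊕ s2
T(T(s3, s6, s1), s4, c(s5, s2)) linearizes to s3 ⊕ s6 ⊕ s1 ⊕ s4 ⊕ s5 ⊕ s2


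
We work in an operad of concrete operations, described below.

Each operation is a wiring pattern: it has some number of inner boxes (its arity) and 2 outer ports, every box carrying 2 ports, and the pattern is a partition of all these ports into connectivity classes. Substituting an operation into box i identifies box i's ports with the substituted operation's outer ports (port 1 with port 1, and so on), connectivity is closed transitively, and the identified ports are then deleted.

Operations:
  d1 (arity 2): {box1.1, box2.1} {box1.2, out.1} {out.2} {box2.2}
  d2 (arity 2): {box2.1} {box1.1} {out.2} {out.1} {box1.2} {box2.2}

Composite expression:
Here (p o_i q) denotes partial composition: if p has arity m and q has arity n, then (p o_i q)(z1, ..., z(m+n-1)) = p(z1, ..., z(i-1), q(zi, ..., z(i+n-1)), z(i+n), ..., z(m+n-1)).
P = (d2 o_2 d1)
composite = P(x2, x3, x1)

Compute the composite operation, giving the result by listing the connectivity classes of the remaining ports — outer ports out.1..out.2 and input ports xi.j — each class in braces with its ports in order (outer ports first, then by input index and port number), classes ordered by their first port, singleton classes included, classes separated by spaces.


Substituting into d2 glues patterns; closure does the rest.
the subtree at d1 composes to {out.1, x3.2} {out.2} {x1.1, x3.1} {x1.2} on (x3, x1); out.j = own outer ports
the subtree at d2 composes to {out.1} {out.2} {x1.1, x3.1} {x1.2} {x2.1} {x2.2} {x3.2} on (x2, x3, x1); out.j = own outer ports

{out.1} {out.2} {x1.1, x3.1} {x1.2} {x2.1} {x2.2} {x3.2}


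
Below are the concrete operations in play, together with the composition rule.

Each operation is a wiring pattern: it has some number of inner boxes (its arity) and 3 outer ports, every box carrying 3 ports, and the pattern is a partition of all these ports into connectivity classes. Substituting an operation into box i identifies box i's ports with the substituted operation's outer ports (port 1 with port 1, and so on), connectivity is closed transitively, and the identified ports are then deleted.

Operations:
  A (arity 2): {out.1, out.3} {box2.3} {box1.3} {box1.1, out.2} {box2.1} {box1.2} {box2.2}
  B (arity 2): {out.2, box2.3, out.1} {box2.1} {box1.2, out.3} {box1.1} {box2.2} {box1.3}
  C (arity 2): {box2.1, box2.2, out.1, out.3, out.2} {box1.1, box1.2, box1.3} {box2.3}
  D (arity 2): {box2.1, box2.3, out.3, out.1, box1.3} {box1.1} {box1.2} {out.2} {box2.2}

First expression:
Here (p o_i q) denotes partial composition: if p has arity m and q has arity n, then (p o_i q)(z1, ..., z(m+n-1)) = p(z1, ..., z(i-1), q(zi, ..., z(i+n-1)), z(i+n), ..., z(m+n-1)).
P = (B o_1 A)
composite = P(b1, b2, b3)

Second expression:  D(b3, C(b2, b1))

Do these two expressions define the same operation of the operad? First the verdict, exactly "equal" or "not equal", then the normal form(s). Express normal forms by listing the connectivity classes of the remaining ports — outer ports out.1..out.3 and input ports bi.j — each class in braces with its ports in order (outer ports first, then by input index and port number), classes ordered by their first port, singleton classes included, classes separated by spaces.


Reducing the first expression gives {out.1, out.2, b3.3} {out.3, b1.1} {b1.2} {b1.3} {b2.1} {b2.2} {b2.3} {b3.1} {b3.2}
Reducing the second expression gives {out.1, out.3, b1.1, b1.2, b3.3} {out.2} {b1.3} {b2.1, b2.2, b2.3} {b3.1} {b3.2}
Different reductions; not equal.

not equal: they reduce to {out.1, out.2, b3.3} {out.3, b1.1} {b1.2} {b1.3} {b2.1} {b2.2} {b2.3} {b3.1} {b3.2} and {out.1, out.3, b1.1, b1.2, b3.3} {out.2} {b1.3} {b2.1, b2.2, b2.3} {b3.1} {b3.2}


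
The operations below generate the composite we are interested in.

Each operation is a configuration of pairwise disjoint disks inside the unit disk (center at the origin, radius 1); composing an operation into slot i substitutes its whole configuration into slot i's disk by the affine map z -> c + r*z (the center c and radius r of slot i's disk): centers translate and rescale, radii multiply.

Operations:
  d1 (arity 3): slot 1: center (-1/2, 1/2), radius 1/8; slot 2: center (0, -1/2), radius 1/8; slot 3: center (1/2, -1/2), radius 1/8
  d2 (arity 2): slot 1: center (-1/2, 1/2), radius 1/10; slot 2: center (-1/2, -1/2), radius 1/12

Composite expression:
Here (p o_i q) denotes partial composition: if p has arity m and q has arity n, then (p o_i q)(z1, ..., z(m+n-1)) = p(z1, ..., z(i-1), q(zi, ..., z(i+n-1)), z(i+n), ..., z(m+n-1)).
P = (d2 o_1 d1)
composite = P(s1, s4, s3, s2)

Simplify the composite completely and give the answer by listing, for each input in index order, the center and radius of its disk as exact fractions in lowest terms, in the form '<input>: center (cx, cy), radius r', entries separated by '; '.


s1: center (-11/20, 11/20), radius 1/80; s2: center (-1/2, -1/2), radius 1/12; s3: center (-9/20, 9/20), radius 1/80; s4: center (-1/2, 9/20), radius 1/80

Affine substitution under d2: radii multiply and s-centers shift.
s1: after 2 affine steps, its disk has center (-11/20, 11/20), radius 1/80
s4: after 2 affine steps, its disk has center (-1/2, 9/20), radius 1/80
s3: after 2 affine steps, its disk has center (-9/20, 9/20), radius 1/80
s2: after 1 affine step, its disk has center (-1/2, -1/2), radius 1/12


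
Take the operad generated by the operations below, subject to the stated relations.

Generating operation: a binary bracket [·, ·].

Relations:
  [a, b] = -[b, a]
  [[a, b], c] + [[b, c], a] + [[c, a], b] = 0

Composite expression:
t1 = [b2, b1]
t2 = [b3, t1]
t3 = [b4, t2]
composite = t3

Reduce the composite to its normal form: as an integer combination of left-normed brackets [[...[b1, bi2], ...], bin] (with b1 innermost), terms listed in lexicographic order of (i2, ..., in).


-[[[b1, b2], b3], b4]

Expand each bracket as ab - ba; the b1-initial words give the coefficients.
Composite bracket: [b4, [b3, [b2, b1]]]
Under [a, b] = ab - ba we get 8 signed associative words (2^3 = 8).
Coefficients come from the b1-initial words:
  sign of b1b2b3b4 is -1, so it contributes -[[[b1, b2], b3], b4]


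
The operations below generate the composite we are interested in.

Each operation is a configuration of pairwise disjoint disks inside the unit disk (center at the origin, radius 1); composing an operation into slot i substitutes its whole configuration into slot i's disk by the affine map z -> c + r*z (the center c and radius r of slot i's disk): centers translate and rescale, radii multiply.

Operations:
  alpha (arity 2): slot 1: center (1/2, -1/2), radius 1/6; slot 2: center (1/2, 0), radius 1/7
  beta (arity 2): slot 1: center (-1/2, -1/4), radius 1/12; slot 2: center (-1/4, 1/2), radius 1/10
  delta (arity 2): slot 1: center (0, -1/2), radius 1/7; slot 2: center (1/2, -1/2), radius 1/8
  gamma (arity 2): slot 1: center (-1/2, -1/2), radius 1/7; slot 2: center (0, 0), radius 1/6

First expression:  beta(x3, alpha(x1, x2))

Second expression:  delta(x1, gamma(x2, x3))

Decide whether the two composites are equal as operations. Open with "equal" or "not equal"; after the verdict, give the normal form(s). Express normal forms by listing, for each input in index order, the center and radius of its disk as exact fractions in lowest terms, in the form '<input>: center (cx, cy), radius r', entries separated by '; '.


The first expression reduces to x1: center (-1/5, 9/20), radius 1/60; x2: center (-1/5, 1/2), radius 1/70; x3: center (-1/2, -1/4), radius 1/12
The second expression reduces to x1: center (0, -1/2), radius 1/7; x2: center (7/16, -9/16), radius 1/56; x3: center (1/2, -1/2), radius 1/48
Distinct normal forms: not equal.

not equal: they reduce to x1: center (-1/5, 9/20), radius 1/60; x2: center (-1/5, 1/2), radius 1/70; x3: center (-1/2, -1/4), radius 1/12 and x1: center (0, -1/2), radius 1/7; x2: center (7/16, -9/16), radius 1/56; x3: center (1/2, -1/2), radius 1/48


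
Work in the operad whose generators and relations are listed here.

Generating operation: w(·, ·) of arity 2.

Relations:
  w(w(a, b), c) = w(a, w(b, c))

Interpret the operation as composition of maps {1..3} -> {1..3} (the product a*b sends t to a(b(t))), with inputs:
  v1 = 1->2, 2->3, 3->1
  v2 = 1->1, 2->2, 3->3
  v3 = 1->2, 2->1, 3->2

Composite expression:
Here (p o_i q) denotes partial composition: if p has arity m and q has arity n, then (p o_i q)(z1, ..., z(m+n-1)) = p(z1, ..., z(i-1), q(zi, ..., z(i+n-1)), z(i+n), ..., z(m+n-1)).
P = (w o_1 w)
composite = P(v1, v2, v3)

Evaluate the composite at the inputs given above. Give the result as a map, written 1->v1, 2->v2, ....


1->3, 2->2, 3->3

w(v1, v2) = 1->2, 2->3, 3->1
w(w(v1, v2), v3) = 1->3, 2->2, 3->3


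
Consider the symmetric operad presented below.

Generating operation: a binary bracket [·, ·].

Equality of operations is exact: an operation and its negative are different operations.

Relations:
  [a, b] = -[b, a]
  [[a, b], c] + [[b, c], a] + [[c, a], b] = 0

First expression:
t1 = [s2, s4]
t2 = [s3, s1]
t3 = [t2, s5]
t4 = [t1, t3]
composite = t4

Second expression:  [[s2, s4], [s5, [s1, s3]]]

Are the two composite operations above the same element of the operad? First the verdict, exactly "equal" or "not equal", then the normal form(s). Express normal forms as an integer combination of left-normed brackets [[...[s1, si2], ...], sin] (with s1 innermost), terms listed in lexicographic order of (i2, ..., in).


equal; both compose to [[[[s1, s3], s5], s2], s4] - [[[[s1, s3], s5], s4], s2]


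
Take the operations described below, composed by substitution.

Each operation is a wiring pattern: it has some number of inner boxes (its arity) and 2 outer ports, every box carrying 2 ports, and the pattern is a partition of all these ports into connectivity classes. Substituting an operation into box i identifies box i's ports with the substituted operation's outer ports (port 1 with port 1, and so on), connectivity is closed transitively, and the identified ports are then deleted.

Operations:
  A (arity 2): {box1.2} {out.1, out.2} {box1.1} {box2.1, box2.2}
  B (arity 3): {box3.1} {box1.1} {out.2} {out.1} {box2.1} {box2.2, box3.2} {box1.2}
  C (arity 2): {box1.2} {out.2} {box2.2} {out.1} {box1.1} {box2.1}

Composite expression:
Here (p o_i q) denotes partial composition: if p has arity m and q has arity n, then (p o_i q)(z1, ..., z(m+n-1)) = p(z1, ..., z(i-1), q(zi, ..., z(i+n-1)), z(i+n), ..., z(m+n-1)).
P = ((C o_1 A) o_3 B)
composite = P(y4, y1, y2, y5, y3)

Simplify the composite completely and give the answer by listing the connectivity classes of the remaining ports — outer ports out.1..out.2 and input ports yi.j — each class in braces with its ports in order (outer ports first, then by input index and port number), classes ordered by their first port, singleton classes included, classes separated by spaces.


{out.1} {out.2} {y1.1, y1.2} {y2.1} {y2.2} {y3.1} {y3.2, y5.2} {y4.1} {y4.2} {y5.1}

Connectivity passes through glued C-boundaries; trace each wire chain.
the subtree at A composes to {out.1, out.2} {y1.1, y1.2} {y4.1} {y4.2} on (y4, y1); out.j = own outer ports
the subtree at B composes to {out.1} {out.2} {y2.1} {y2.2} {y3.1} {y3.2, y5.2} {y5.1} on (y2, y5, y3); out.j = own outer ports
the subtree at C composes to {out.1} {out.2} {y1.1, y1.2} {y2.1} {y2.2} {y3.1} {y3.2, y5.2} {y4.1} {y4.2} {y5.1} on (y4, y1, y2, y5, y3); out.j = own outer ports


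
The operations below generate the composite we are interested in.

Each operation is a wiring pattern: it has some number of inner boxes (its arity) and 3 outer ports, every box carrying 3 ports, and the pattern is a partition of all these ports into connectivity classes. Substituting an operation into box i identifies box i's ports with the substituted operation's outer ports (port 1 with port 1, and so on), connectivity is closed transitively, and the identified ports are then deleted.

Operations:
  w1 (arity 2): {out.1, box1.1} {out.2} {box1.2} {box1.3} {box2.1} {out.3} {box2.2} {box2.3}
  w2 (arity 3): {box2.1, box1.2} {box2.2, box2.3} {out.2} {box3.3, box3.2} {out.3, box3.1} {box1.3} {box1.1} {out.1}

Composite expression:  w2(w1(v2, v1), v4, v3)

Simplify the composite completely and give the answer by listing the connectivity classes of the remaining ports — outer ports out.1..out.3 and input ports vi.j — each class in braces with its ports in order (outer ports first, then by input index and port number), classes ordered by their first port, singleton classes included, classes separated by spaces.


{out.1} {out.2} {out.3, v3.1} {v1.1} {v1.2} {v1.3} {v2.1} {v2.2} {v2.3} {v3.2, v3.3} {v4.1} {v4.2, v4.3}

After gluing at w2, chains via deleted ports link the v-ports.
w1 over (v2, v1) gives {out.1, v2.1} {out.2} {out.3} {v1.1} {v1.2} {v1.3} {v2.2} {v2.3}, out.j being that stage's outer ports
w2 over (v2, v1, v4, v3) gives {out.1} {out.2} {out.3, v3.1} {v1.1} {v1.2} {v1.3} {v2.1} {v2.2} {v2.3} {v3.2, v3.3} {v4.1} {v4.2, v4.3}, out.j being that stage's outer ports


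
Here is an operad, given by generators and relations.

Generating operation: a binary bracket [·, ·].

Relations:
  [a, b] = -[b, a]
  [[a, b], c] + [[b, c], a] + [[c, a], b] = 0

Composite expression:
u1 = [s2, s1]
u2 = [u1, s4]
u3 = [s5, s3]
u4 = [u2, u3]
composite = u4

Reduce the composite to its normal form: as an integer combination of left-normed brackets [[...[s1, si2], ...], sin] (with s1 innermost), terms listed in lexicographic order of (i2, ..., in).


[[[[s1, s2], s4], s3], s5] - [[[[s1, s2], s4], s5], s3]


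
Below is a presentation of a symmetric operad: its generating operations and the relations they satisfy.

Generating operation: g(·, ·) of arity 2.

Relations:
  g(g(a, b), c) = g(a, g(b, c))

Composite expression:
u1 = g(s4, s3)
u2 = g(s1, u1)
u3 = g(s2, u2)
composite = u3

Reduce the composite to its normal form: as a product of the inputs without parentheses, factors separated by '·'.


s2 · s1 · s4 · s3

Under associativity of g, the answer is the s's in reading order.
g(s4, s3) linearizes to s4 · s3
g(s1, g(s4, s3)) linearizes to s1 · s4 · s3
g(s2, g(s1, g(s4, s3))) linearizes to s2 · s1 · s4 · s3


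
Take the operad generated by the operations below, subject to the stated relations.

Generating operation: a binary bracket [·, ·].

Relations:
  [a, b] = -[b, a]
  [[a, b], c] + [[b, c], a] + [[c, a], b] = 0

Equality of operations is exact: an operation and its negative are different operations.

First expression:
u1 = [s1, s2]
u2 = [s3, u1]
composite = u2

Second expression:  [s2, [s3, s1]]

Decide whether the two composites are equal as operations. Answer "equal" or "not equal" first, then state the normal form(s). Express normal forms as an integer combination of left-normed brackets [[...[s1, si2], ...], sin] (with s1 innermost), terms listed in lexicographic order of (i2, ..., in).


not equal; first: -[[s1, s2], s3]; second: [[s1, s3], s2]


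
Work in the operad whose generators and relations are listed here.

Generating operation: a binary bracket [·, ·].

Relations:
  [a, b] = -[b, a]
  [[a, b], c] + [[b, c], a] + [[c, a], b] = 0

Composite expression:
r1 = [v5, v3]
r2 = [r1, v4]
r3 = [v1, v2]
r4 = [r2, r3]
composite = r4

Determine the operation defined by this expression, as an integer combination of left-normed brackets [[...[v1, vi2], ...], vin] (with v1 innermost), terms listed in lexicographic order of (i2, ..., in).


Left-normed coefficients sit on the v1-initial expansion words.
Composite bracket: [[[v5, v3], v4], [v1, v2]]
The bracket unfolds into 16 signed words via [a, b] = ab - ba (2^4 = 16).
Coefficients come from the v1-initial words:
  sign of v1v2v3v5v4 is +1, so it contributes +[[[[v1, v2], v3], v5], v4]
  sign of v1v2v4v3v5 is -1, so it contributes -[[[[v1, v2], v4], v3], v5]
  sign of v1v2v4v5v3 is +1, so it contributes +[[[[v1, v2], v4], v5], v3]
  sign of v1v2v5v3v4 is -1, so it contributes -[[[[v1, v2], v5], v3], v4]

[[[[v1, v2], v3], v5], v4] - [[[[v1, v2], v4], v3], v5] + [[[[v1, v2], v4], v5], v3] - [[[[v1, v2], v5], v3], v4]


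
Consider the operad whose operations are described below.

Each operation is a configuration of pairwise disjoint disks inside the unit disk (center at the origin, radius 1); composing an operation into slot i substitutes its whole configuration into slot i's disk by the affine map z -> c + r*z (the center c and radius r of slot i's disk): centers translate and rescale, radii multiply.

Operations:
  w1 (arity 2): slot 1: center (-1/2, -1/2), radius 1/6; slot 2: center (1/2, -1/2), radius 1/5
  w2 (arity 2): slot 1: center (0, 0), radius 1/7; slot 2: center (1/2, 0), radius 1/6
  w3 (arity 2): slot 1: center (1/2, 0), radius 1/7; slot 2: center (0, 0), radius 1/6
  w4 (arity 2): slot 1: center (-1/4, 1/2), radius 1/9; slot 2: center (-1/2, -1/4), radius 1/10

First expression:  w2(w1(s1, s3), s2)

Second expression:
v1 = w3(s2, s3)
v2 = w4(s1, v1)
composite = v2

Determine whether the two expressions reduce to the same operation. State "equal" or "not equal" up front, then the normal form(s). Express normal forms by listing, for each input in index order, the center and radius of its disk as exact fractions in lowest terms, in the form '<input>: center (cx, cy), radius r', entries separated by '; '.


The first composite normalizes to s1: center (-1/14, -1/14), radius 1/42; s2: center (1/2, 0), radius 1/6; s3: center (1/14, -1/14), radius 1/35
The second composite normalizes to s1: center (-1/4, 1/2), radius 1/9; s2: center (-9/20, -1/4), radius 1/70; s3: center (-1/2, -1/4), radius 1/60
The forms do not match — not equal.

not equal: they reduce to s1: center (-1/14, -1/14), radius 1/42; s2: center (1/2, 0), radius 1/6; s3: center (1/14, -1/14), radius 1/35 and s1: center (-1/4, 1/2), radius 1/9; s2: center (-9/20, -1/4), radius 1/70; s3: center (-1/2, -1/4), radius 1/60


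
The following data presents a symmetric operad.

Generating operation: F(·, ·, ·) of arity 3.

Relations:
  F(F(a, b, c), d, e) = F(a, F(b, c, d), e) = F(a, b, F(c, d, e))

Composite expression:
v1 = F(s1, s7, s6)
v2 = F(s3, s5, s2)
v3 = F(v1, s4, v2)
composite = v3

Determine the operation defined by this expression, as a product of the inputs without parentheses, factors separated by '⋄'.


s1 ⋄ s7 ⋄ s6 ⋄ s4 ⋄ s3 ⋄ s5 ⋄ s2

Every regrouping of F is equal, so read the s-inputs in written order.
F(s1, s7, s6) spells out as s1 ⋄ s7 ⋄ s6
F(s3, s5, s2) spells out as s3 ⋄ s5 ⋄ s2
F(F(s1, s7, s6), s4, F(s3, s5, s2)) spells out as s1 ⋄ s7 ⋄ s6 ⋄ s4 ⋄ s3 ⋄ s5 ⋄ s2


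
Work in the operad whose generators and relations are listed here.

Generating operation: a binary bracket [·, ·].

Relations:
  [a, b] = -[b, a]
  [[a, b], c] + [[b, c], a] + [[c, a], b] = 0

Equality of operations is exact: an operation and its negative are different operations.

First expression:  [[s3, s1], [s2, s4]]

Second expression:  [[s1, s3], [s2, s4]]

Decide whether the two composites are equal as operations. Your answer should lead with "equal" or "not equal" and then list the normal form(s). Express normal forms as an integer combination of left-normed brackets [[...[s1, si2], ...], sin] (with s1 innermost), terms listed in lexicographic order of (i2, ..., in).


not equal: they reduce to -[[[s1, s3], s2], s4] + [[[s1, s3], s4], s2] and [[[s1, s3], s2], s4] - [[[s1, s3], s4], s2]

In normal form, the first expression is -[[[s1, s3], s2], s4] + [[[s1, s3], s4], s2]
In normal form, the second expression is [[[s1, s3], s2], s4] - [[[s1, s3], s4], s2]
No match — not equal.


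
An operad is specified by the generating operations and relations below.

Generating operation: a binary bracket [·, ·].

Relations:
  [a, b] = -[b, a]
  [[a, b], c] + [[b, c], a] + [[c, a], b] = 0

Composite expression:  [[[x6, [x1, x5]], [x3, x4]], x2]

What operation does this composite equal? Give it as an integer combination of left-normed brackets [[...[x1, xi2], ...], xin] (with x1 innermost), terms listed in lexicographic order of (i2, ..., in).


Skip Jacobi rewriting: expand, keep x1-initial words, read off terms.
Composite bracket: [[[x6, [x1, x5]], [x3, x4]], x2]
Under [a, b] = ab - ba we get 32 signed associative words (2^5 = 32).
The x1-initial words carry the normal form:
  x1x5x6x3x4x2 appears with sign -1, giving the term -[[[[[x1, x5], x6], x3], x4], x2]
  x1x5x6x4x3x2 appears with sign +1, giving the term +[[[[[x1, x5], x6], x4], x3], x2]

-[[[[[x1, x5], x6], x3], x4], x2] + [[[[[x1, x5], x6], x4], x3], x2]


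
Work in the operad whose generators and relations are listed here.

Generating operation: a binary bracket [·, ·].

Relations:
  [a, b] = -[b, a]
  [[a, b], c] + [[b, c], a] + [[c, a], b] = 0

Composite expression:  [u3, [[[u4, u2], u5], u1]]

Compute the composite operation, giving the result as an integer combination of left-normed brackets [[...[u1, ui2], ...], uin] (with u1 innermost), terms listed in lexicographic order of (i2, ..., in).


Skip Jacobi rewriting: expand, keep u1-initial words, read off terms.
Composite bracket: [u3, [[[u4, u2], u5], u1]]
Expanding via [a, b] = ab - ba: 16 signed words (2^4 = 16).
Coefficients come from the u1-initial words:
  word u1u2u4u5u3 has sign -1, contributing -[[[[u1, u2], u4], u5], u3]
  word u1u4u2u5u3 has sign +1, contributing +[[[[u1, u4], u2], u5], u3]
  word u1u5u2u4u3 has sign +1, contributing +[[[[u1, u5], u2], u4], u3]
  word u1u5u4u2u3 has sign -1, contributing -[[[[u1, u5], u4], u2], u3]

-[[[[u1, u2], u4], u5], u3] + [[[[u1, u4], u2], u5], u3] + [[[[u1, u5], u2], u4], u3] - [[[[u1, u5], u4], u2], u3]


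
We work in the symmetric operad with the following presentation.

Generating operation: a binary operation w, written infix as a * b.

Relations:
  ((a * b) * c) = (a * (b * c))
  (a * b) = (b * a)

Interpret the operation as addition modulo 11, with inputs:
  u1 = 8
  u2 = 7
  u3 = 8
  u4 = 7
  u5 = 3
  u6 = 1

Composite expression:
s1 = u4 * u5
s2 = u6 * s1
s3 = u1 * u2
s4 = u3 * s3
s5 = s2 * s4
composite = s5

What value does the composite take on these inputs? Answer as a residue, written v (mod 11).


1 (mod 11)

(u4 * u5) = 10
(u6 * (u4 * u5)) = 0
(u1 * u2) = 4
(u3 * (u1 * u2)) = 1
((u6 * (u4 * u5)) * (u3 * (u1 * u2))) = 1


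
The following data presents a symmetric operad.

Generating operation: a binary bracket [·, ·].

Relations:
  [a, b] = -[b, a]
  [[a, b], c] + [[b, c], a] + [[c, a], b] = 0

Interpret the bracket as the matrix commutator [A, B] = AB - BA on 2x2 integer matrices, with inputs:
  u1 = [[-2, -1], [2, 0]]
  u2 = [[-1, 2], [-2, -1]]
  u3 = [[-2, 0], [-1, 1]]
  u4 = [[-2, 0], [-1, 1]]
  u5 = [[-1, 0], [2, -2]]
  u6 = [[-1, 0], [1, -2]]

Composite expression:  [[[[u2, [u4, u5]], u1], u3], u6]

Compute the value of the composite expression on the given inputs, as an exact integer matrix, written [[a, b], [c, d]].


[u4, u5] = [[0, 0], [5, 0]]
[u2, [u4, u5]] = [[10, 0], [0, -10]]
[[u2, [u4, u5]], u1] = [[0, -20], [-40, 0]]
[[[u2, [u4, u5]], u1], u3] = [[20, -60], [120, -20]]
[[[[u2, [u4, u5]], u1], u3], u6] = [[-60, 60], [80, 60]]

[[-60, 60], [80, 60]]


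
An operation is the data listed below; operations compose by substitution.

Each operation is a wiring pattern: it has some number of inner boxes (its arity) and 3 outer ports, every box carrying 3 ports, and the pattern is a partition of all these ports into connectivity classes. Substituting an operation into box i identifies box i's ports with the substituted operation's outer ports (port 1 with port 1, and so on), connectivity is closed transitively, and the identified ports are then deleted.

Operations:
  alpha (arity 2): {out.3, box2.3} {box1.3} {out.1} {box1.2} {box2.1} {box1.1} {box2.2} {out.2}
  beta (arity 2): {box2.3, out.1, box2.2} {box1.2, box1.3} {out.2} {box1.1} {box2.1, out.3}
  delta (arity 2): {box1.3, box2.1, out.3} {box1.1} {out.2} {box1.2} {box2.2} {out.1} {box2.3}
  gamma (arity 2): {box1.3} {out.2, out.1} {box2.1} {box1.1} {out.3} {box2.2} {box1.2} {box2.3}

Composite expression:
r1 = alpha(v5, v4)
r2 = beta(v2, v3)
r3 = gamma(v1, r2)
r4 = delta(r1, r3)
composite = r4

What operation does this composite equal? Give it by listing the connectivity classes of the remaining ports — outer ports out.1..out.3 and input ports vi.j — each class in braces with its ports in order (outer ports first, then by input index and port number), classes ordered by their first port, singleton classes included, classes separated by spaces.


{out.1} {out.2} {out.3, v4.3} {v1.1} {v1.2} {v1.3} {v2.1} {v2.2, v2.3} {v3.1} {v3.2, v3.3} {v4.1} {v4.2} {v5.1} {v5.2} {v5.3}

Two ports join when wires chain via delta-identified ports.
stage alpha: inputs (v5, v4), connectivity {out.1} {out.2} {out.3, v4.3} {v4.1} {v4.2} {v5.1} {v5.2} {v5.3}, out.j its boundary
stage beta: inputs (v2, v3), connectivity {out.1, v3.2, v3.3} {out.2} {out.3, v3.1} {v2.1} {v2.2, v2.3}, out.j its boundary
stage gamma: inputs (v1, v2, v3), connectivity {out.1, out.2} {out.3} {v1.1} {v1.2} {v1.3} {v2.1} {v2.2, v2.3} {v3.1} {v3.2, v3.3}, out.j its boundary
stage delta: inputs (v5, v4, v1, v2, v3), connectivity {out.1} {out.2} {out.3, v4.3} {v1.1} {v1.2} {v1.3} {v2.1} {v2.2, v2.3} {v3.1} {v3.2, v3.3} {v4.1} {v4.2} {v5.1} {v5.2} {v5.3}, out.j its boundary


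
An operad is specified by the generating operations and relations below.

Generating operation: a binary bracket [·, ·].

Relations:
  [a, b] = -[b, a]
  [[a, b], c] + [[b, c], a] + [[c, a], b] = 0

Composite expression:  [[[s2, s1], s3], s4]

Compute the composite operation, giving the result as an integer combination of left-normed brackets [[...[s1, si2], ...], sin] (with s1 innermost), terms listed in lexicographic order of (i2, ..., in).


-[[[s1, s2], s3], s4]


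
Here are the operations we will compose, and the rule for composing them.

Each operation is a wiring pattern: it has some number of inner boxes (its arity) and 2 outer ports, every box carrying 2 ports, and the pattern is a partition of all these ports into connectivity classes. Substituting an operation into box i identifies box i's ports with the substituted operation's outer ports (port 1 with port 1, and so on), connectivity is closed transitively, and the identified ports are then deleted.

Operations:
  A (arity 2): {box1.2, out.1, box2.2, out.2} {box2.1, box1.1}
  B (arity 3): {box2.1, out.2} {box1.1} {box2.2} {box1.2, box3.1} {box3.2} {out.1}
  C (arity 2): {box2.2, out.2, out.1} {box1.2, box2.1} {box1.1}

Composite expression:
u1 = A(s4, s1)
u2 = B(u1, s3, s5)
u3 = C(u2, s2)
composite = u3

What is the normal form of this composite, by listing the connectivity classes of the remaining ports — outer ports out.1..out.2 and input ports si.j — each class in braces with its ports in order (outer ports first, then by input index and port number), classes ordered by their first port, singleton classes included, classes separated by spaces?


Two ports join when wires chain via C-identified ports.
the subtree at A composes to {out.1, out.2, s1.2, s4.2} {s1.1, s4.1} on (s4, s1); out.j = own outer ports
the subtree at B composes to {out.1} {out.2, s3.1} {s1.1, s4.1} {s1.2, s4.2, s5.1} {s3.2} {s5.2} on (s4, s1, s3, s5); out.j = own outer ports
the subtree at C composes to {out.1, out.2, s2.2} {s1.1, s4.1} {s1.2, s4.2, s5.1} {s2.1, s3.1} {s3.2} {s5.2} on (s4, s1, s3, s5, s2); out.j = own outer ports

{out.1, out.2, s2.2} {s1.1, s4.1} {s1.2, s4.2, s5.1} {s2.1, s3.1} {s3.2} {s5.2}


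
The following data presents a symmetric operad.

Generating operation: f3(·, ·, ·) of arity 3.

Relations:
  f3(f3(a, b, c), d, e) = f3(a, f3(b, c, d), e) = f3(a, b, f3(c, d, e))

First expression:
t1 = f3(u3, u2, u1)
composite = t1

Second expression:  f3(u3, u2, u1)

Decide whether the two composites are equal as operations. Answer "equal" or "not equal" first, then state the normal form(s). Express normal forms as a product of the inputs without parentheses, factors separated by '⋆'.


equal: each reduces to u3 ⋆ u2 ⋆ u1


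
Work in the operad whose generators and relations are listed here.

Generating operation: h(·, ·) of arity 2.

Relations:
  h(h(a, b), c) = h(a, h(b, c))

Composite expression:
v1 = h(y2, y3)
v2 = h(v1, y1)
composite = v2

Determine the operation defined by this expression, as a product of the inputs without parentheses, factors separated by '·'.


y2 · y3 · y1

Associativity of h dissolves the nesting; only the y-input order survives.
h(y2, y3) reduces to y2 · y3
h(h(y2, y3), y1) reduces to y2 · y3 · y1


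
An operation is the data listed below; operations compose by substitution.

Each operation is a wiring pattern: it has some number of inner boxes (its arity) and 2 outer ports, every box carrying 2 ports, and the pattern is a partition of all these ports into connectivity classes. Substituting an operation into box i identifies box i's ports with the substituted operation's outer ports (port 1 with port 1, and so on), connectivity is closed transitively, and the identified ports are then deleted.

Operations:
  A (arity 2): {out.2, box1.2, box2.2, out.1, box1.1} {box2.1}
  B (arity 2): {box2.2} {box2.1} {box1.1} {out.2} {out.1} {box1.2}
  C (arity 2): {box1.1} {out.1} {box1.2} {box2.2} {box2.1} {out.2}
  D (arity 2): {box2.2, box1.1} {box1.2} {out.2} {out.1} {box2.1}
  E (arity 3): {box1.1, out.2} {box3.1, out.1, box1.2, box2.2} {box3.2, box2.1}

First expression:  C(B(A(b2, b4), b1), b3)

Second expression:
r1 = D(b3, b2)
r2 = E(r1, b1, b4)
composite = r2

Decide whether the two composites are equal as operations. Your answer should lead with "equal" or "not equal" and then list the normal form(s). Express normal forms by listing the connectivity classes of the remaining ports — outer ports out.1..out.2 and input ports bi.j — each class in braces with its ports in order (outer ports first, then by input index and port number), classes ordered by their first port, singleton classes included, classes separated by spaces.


not equal; the first gives {out.1} {out.2} {b1.1} {b1.2} {b2.1, b2.2, b4.2} {b3.1} {b3.2} {b4.1} and the second {out.1, b1.2, b4.1} {out.2} {b1.1, b4.2} {b2.1} {b2.2, b3.1} {b3.2}

The first expression, normalized: {out.1} {out.2} {b1.1} {b1.2} {b2.1, b2.2, b4.2} {b3.1} {b3.2} {b4.1}
The second expression, normalized: {out.1, b1.2, b4.1} {out.2} {b1.1, b4.2} {b2.1} {b2.2, b3.1} {b3.2}
Different reductions; not equal.


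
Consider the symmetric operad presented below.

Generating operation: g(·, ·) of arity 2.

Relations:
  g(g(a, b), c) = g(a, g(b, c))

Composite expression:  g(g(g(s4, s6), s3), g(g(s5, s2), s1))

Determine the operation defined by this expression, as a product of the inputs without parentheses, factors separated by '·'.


s4 · s6 · s3 · s5 · s2 · s1


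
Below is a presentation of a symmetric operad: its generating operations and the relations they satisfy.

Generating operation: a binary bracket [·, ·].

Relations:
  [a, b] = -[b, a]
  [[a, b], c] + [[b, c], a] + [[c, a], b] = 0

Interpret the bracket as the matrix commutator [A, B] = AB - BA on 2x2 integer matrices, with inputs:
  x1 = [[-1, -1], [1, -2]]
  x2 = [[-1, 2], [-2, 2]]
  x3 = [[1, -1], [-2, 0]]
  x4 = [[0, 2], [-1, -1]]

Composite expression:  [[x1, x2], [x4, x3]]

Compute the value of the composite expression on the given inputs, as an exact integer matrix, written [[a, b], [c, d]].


[x1, x2] = [[0, -1], [-1, 0]]
[x4, x3] = [[-5, -3], [1, 5]]
[[x1, x2], [x4, x3]] = [[-4, -10], [10, 4]]

[[-4, -10], [10, 4]]


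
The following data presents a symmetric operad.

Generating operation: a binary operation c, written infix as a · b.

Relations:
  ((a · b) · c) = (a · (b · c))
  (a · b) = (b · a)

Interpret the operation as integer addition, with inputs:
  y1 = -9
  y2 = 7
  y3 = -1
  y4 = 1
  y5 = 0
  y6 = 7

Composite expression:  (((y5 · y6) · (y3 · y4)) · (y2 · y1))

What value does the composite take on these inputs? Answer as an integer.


5

(y5 · y6) = 7
(y3 · y4) = 0
((y5 · y6) · (y3 · y4)) = 7
(y2 · y1) = -2
(((y5 · y6) · (y3 · y4)) · (y2 · y1)) = 5


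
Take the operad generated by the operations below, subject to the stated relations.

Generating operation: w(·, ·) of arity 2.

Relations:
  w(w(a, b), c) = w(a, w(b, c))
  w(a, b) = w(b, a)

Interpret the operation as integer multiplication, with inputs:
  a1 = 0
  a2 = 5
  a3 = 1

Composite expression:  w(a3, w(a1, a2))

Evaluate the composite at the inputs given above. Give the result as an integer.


0

w(a1, a2) = 0
w(a3, w(a1, a2)) = 0


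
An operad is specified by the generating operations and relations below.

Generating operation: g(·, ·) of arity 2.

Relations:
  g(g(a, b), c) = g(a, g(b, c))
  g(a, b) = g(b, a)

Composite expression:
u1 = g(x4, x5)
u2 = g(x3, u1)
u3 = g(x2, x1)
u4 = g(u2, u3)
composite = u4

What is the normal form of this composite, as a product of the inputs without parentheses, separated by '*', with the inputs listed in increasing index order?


Any arrangement under g is one operation, so sort the x-inputs.
g(x4, x5) linearizes to x4 * x5
g(x3, g(x4, x5)) linearizes to x3 * x4 * x5
g(x2, x1) linearizes to x2 * x1
g(g(x3, g(x4, x5)), g(x2, x1)) linearizes to x3 * x4 * x5 * x2 * x1
rearranged into index order: x1 * x2 * x3 * x4 * x5

x1 * x2 * x3 * x4 * x5


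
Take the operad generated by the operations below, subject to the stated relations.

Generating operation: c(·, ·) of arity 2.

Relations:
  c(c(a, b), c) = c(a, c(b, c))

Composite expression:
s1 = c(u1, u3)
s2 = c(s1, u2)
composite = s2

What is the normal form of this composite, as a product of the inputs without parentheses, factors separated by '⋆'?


Every regrouping of c is equal, so read the u-inputs in written order.
c(u1, u3) flattens to u1 ⋆ u3
c(c(u1, u3), u2) flattens to u1 ⋆ u3 ⋆ u2

u1 ⋆ u3 ⋆ u2


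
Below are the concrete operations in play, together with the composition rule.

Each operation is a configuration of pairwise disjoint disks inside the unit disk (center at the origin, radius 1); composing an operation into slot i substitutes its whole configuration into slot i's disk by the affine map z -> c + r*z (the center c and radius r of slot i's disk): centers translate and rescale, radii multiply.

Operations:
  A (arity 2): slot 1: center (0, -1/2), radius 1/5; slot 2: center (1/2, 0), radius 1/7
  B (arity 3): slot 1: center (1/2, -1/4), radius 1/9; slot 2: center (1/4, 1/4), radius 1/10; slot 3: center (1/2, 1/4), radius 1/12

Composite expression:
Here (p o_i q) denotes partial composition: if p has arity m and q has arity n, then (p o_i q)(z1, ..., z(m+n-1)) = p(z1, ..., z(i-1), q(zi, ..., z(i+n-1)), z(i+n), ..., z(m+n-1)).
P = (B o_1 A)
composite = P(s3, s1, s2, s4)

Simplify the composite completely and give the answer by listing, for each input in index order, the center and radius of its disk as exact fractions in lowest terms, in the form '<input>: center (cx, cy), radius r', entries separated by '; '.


s1: center (5/9, -1/4), radius 1/63; s2: center (1/4, 1/4), radius 1/10; s3: center (1/2, -11/36), radius 1/45; s4: center (1/2, 1/4), radius 1/12


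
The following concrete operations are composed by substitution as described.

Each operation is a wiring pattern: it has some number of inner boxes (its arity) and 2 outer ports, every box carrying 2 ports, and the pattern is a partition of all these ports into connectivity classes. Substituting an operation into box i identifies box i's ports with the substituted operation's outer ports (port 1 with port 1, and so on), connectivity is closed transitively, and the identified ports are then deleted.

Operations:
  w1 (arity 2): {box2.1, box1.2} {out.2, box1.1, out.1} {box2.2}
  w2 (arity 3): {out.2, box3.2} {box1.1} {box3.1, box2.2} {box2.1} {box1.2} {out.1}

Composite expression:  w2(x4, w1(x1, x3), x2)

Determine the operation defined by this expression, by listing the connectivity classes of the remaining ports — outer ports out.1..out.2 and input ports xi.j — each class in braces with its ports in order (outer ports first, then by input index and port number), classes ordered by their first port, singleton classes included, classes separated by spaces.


{out.1} {out.2, x2.2} {x1.1, x2.1} {x1.2, x3.1} {x3.2} {x4.1} {x4.2}


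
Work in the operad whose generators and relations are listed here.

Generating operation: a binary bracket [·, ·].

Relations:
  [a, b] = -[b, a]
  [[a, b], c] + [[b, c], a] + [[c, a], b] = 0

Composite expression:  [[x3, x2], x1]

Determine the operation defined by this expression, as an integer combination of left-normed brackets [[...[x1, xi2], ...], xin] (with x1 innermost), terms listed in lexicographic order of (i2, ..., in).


[[x1, x2], x3] - [[x1, x3], x2]
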